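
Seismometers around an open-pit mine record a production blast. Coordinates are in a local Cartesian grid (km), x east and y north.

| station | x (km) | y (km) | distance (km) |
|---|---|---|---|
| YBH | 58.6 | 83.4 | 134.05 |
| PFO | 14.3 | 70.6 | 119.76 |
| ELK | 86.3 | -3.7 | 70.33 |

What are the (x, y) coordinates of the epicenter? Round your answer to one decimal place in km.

Circle about each station: (x − 58.6)² + (y − 83.4)² = 134.05²; (x − 14.3)² + (y − 70.6)² = 119.76²; (x − 86.3)² + (y + 3.7)² = 70.33².
Subtracting pairs of circle equations eliminates x²+y² and gives linear equations (the radical axes):
-88.6 x − 25.6 y = -1573.73
55.4 x − 174.2 y = 10094.95
Solving the 2×2 system: x ≈ 31.6, y ≈ -47.9 km.

x ≈ 31.6 km, y ≈ -47.9 km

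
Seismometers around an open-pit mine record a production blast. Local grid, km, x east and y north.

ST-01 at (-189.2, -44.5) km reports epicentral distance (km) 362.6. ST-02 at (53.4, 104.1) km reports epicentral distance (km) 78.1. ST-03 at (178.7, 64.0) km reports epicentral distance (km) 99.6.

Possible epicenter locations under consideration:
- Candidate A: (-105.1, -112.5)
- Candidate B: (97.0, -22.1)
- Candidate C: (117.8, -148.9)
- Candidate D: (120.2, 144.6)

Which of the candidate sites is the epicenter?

Candidate D

For each candidate, compare |candidate − station| to the reported distance:
Candidate A: residuals ST-01 254.4, ST-02 190.3, ST-03 234.6 → max 254.4 km
Candidate B: residuals ST-01 75.5, ST-02 55.4, ST-03 19.1 → max 75.5 km
Candidate C: residuals ST-01 38.3, ST-02 183.0, ST-03 121.8 → max 183.0 km
Candidate D: residuals ST-01 0.0, ST-02 0.0, ST-03 0.0 → max 0.0 km
Only Candidate D has all residuals ≈ 0.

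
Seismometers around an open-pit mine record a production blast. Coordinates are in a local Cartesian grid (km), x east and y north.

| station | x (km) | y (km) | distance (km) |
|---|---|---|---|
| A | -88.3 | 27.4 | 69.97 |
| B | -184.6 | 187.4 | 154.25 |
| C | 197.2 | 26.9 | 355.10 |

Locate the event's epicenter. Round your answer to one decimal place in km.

(-157.8, 35.5)

Circle about each station: (x + 88.3)² + (y − 27.4)² = 69.97²; (x + 184.6)² + (y − 187.4)² = 154.25²; (x − 197.2)² + (y − 26.9)² = 355.10².
Subtracting the A equation from the B and C equations removes the quadratic terms:
-192.6 x + 320.0 y = 41751.01
571.0 x − 1.0 y = -90136.41
Solving the 2×2 system: x ≈ -157.8, y ≈ 35.5 km.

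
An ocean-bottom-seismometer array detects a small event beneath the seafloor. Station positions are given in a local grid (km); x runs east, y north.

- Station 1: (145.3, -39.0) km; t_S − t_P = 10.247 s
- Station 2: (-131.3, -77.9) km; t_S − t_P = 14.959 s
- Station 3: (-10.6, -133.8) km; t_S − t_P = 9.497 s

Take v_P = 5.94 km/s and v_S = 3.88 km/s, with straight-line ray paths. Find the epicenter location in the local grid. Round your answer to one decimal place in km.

Distance from S−P lag: d = Δt · v_P v_S / (v_P − v_S) = Δt · (5.94·3.88)/(5.94−3.88) ≈ 11.1880·Δt.
So d_Station 1 = 114.64, d_Station 2 = 167.36, d_Station 3 = 106.25 km.
Circle about each station: (x − 145.3)² + (y + 39.0)² = 114.64²; (x + 131.3)² + (y + 77.9)² = 167.36²; (x + 10.6)² + (y + 133.8)² = 106.25².
Subtracting the Station 1 equation from the Station 2 and Station 3 equations removes the quadratic terms:
-553.2 x − 77.8 y = -14192.03
-311.8 x − 189.6 y = -2765.02
Solving the 2×2 system: x ≈ 30.7, y ≈ -35.9 km.
Check against Station 1 (with the unrounded x, y): √((x − 145.3)²+(y + 39.0)²) = 114.64 ≈ 114.64 km. ✓

(30.7, -35.9)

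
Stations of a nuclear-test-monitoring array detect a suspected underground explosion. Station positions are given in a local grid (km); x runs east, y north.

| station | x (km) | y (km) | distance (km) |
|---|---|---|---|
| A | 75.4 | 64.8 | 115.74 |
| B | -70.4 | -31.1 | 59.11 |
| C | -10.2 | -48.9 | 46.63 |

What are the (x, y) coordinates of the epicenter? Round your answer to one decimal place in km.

Circle about each station: (x − 75.4)² + (y − 64.8)² = 115.74²; (x + 70.4)² + (y + 31.1)² = 59.11²; (x + 10.2)² + (y + 48.9)² = 46.63².
Subtracting the A equation from the B and C equations removes the quadratic terms:
-291.6 x − 191.8 y = 5940.93
-171.2 x − 227.4 y = 3832.44
Solving the 2×2 system: x ≈ -18.4, y ≈ -3.0 km.

x ≈ -18.4 km, y ≈ -3.0 km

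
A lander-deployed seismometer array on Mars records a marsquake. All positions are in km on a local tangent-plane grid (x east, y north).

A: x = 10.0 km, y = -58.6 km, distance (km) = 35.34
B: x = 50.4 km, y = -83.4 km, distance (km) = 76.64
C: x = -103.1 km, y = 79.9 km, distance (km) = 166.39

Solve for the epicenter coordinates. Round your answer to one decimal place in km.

Circle about each station: (x − 10.0)² + (y + 58.6)² = 35.34²; (x − 50.4)² + (y + 83.4)² = 76.64²; (x + 103.1)² + (y − 79.9)² = 166.39².
Subtracting the A equation from the B and C equations removes the quadratic terms:
80.8 x − 49.6 y = 1336.99
-226.2 x + 277.0 y = -12957.06
Solving the 2×2 system: x ≈ -24.4, y ≈ -66.7 km.

x ≈ -24.4 km, y ≈ -66.7 km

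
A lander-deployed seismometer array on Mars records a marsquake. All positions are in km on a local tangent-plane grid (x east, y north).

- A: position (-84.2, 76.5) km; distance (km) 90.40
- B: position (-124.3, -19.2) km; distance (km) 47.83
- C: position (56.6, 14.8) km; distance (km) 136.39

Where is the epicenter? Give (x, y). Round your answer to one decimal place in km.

Circle about each station: (x + 84.2)² + (y − 76.5)² = 90.40²; (x + 124.3)² + (y + 19.2)² = 47.83²; (x − 56.6)² + (y − 14.8)² = 136.39².
Subtracting the A equation from the B and C equations removes the quadratic terms:
-80.2 x − 191.4 y = 8761.69
281.6 x − 123.4 y = -19949.36
Solving the 2×2 system: x ≈ -76.8, y ≈ -13.6 km.
Check against A (with the unrounded x, y): √((x + 84.2)²+(y − 76.5)²) = 90.40 ≈ 90.40 km. ✓

-76.8 km east, -13.6 km north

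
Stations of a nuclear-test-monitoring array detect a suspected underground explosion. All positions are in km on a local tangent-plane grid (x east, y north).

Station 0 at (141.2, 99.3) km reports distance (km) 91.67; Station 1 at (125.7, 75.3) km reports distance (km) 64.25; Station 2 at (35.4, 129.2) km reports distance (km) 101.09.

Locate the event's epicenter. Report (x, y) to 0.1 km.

74.8 km east, 36.1 km north

Circle about each station: (x − 141.2)² + (y − 99.3)² = 91.67²; (x − 125.7)² + (y − 75.3)² = 64.25²; (x − 35.4)² + (y − 129.2)² = 101.09².
Subtracting the Station 0 equation from the Station 1 and Station 2 equations removes the quadratic terms:
-31.0 x − 48.0 y = -4052.02
-211.6 x + 59.8 y = -13667.93
Solving the 2×2 system: x ≈ 74.8, y ≈ 36.1 km.
Check against Station 0 (with the unrounded x, y): √((x − 141.2)²+(y − 99.3)²) = 91.66 ≈ 91.67 km. ✓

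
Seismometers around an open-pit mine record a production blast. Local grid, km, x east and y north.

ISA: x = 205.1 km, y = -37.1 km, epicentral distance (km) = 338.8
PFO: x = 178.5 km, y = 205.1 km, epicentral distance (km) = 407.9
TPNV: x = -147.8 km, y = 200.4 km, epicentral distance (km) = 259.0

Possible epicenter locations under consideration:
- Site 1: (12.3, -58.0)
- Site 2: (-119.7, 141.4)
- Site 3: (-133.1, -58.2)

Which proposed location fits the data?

Site 3

For each candidate, compare |candidate − station| to the reported distance:
Site 1: residuals ISA 144.9, PFO 96.7, TPNV 45.0 → max 144.9 km
Site 2: residuals ISA 31.8, PFO 103.0, TPNV 193.7 → max 193.7 km
Site 3: residuals ISA 0.1, PFO 0.0, TPNV 0.0 → max 0.1 km
Only Site 3 has all residuals ≈ 0.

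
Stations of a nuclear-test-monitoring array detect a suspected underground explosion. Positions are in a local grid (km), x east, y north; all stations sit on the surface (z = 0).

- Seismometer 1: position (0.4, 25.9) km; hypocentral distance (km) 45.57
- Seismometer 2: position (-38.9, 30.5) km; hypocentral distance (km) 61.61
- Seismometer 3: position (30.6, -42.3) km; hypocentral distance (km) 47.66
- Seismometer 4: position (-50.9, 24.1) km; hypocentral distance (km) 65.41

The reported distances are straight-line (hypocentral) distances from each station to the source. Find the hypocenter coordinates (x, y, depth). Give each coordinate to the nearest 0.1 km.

Each station gives a sphere (x−x_i)² + (y−y_i)² + z² = d_i² (stations at z=0).
Subtracting the Seismometer 1 sphere from Seismometer 2 and Seismometer 3: z² cancels, leaving linear equations in x and y:
-78.6 x + 9.2 y = 53.32
60.4 x − 136.4 y = 1859.83
Solving: x ≈ -2.399, y ≈ -14.697 km (keep extra digits for the depth step; rounded: -2.4, -14.7).
Then from the Seismometer 1 sphere: z² = 45.57² − (x − 0.4)² − (y − 25.9)² with x = -2.399, y = -14.697, so z ≈ 20.510 ≈ 20.5 km.

x ≈ -2.4 km, y ≈ -14.7 km, depth ≈ 20.5 km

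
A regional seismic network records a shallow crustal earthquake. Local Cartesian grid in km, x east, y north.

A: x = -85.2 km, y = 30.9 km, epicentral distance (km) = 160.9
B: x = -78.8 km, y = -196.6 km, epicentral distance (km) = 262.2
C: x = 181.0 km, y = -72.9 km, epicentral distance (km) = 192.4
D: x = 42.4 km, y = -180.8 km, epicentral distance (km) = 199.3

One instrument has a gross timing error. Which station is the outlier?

Solve using three stations at a time. Using A, B, D (subtract circle equations pairwise → linear system) gives (x, y) ≈ (74.9, 15.8).
Distances from that point to each station vs reported:
  A: calculated 160.8 vs reported 160.9 → residual 0.1 km
  B: calculated 262.1 vs reported 262.2 → residual 0.1 km
  C: calculated 138.3 vs reported 192.4 → residual 54.1 km
  D: calculated 199.2 vs reported 199.3 → residual 0.1 km
A, B, D are mutually consistent (residuals ≈ 0); C is off by 54.1 km.

C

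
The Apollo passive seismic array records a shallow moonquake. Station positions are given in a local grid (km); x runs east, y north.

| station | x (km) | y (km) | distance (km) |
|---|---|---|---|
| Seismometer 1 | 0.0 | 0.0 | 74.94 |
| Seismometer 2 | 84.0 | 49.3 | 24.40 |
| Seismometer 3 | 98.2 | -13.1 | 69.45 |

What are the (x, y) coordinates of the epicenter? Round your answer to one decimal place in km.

(60.0, 44.9)

Circle about each station: x² + y² = 74.94²; (x − 84.0)² + (y − 49.3)² = 24.40²; (x − 98.2)² + (y + 13.1)² = 69.45².
Subtracting the Seismometer 1 equation from the Seismometer 2 and Seismometer 3 equations removes the quadratic terms:
168.0 x + 98.6 y = 14507.13
196.4 x − 26.2 y = 10607.55
Solving the 2×2 system: x ≈ 60.0, y ≈ 44.9 km.
Check against Seismometer 1 (with the unrounded x, y): √(x²+y²) = 74.94 ≈ 74.94 km. ✓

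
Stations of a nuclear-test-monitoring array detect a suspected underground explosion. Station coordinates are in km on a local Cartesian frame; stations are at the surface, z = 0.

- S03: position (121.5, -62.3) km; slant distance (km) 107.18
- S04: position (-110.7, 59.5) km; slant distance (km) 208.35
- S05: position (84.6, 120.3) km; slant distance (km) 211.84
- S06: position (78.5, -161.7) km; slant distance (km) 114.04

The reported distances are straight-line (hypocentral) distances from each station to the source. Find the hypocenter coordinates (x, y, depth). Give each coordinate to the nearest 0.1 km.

Each station gives a sphere (x−x_i)² + (y−y_i)² + z² = d_i² (stations at z=0).
Subtracting the S03 sphere from S04 and S05: z² cancels, leaving linear equations in x and y:
-464.4 x + 243.6 y = -34770.97
-73.8 x + 365.2 y = -30402.92
Solving: x ≈ 34.904, y ≈ -76.197 km (keep extra digits for the depth step; rounded: 34.9, -76.2).
Then from the S03 sphere: z² = 107.18² − (x − 121.5)² − (y + 62.3)² with x = 34.904, y = -76.197, so z ≈ 61.608 ≈ 61.6 km.
Check against S06 (with the unrounded solution): distance 114.05 ≈ 114.04 km. ✓

x ≈ 34.9 km, y ≈ -76.2 km, depth ≈ 61.6 km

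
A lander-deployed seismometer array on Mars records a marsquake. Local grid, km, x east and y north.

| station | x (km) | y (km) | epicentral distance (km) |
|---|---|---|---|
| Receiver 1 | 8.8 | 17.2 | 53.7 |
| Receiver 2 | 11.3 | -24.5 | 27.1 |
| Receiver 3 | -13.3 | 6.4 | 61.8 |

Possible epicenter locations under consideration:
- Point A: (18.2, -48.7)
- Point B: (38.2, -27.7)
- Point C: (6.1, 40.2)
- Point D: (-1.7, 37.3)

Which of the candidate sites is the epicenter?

Point B

For each candidate, compare |candidate − station| to the reported distance:
Point A: residuals Receiver 1 12.9, Receiver 2 1.9, Receiver 3 1.7 → max 12.9 km
Point B: residuals Receiver 1 0.0, Receiver 2 0.0, Receiver 3 0.0 → max 0.0 km
Point C: residuals Receiver 1 30.5, Receiver 2 37.8, Receiver 3 22.8 → max 37.8 km
Point D: residuals Receiver 1 31.0, Receiver 2 36.1, Receiver 3 28.8 → max 36.1 km
Only Point B has all residuals ≈ 0.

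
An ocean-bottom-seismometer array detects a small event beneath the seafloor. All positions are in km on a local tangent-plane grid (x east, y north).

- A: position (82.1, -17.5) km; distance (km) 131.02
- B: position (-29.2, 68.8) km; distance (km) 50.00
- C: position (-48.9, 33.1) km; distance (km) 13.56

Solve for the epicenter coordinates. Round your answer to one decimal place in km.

Circle about each station: (x − 82.1)² + (y + 17.5)² = 131.02²; (x + 29.2)² + (y − 68.8)² = 50.00²; (x + 48.9)² + (y − 33.1)² = 13.56².
Subtracting pairs of circle equations eliminates x²+y² and gives linear equations (the radical axes):
-222.6 x + 172.6 y = 13205.66
-262.0 x + 101.2 y = 13422.53
Solving the 2×2 system: x ≈ -43.2, y ≈ 20.8 km.

-43.2 km east, 20.8 km north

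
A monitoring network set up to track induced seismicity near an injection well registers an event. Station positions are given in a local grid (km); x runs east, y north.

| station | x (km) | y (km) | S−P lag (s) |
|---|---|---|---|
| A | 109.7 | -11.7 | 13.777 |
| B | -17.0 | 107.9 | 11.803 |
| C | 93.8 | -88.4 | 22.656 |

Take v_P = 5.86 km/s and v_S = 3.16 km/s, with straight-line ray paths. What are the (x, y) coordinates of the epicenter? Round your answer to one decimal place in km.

Distance from S−P lag: d = Δt · v_P v_S / (v_P − v_S) = Δt · (5.86·3.16)/(5.86−3.16) ≈ 6.8584·Δt.
So d_A = 94.49, d_B = 80.95, d_C = 155.38 km.
Circle about each station: (x − 109.7)² + (y + 11.7)² = 94.49²; (x + 17.0)² + (y − 107.9)² = 80.95²; (x − 93.8)² + (y + 88.4)² = 155.38².
Subtracting pairs of circle equations eliminates x²+y² and gives linear equations (the radical axes):
-253.4 x + 239.2 y = 2135.89
-31.8 x − 153.4 y = -10772.56
Solving the 2×2 system: x ≈ 48.4, y ≈ 60.2 km.
Check against A (with the unrounded x, y): √((x − 109.7)²+(y + 11.7)²) = 94.49 ≈ 94.49 km. ✓

(48.4, 60.2)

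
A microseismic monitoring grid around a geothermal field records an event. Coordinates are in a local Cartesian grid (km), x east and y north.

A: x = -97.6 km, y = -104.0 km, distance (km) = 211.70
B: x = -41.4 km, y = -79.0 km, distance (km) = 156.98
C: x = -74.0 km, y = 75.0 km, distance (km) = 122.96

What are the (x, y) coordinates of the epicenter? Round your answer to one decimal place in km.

x ≈ 46.6 km, y ≈ 51.0 km

Circle about each station: (x + 97.6)² + (y + 104.0)² = 211.70²; (x + 41.4)² + (y + 79.0)² = 156.98²; (x + 74.0)² + (y − 75.0)² = 122.96².
Subtracting the A equation from the B and C equations removes the quadratic terms:
112.4 x + 50.0 y = 7787.37
47.2 x + 358.0 y = 20456.97
Solving the 2×2 system: x ≈ 46.6, y ≈ 51.0 km.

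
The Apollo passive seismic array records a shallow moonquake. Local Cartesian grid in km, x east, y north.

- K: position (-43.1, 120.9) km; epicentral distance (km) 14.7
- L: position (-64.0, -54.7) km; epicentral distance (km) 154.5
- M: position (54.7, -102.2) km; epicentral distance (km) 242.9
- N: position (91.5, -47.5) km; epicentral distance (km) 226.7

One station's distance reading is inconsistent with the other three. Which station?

Solve using three stations at a time. Using L, M, N (subtract circle equations pairwise → linear system) gives (x, y) ≈ (-81.7, 98.8).
Distances from that point to each station vs reported:
  K: calculated 44.5 vs reported 14.7 → residual 29.8 km
  L: calculated 154.5 vs reported 154.5 → residual 0.0 km
  M: calculated 242.9 vs reported 242.9 → residual 0.0 km
  N: calculated 226.7 vs reported 226.7 → residual 0.0 km
L, M, N are mutually consistent (residuals ≈ 0); K is off by 29.8 km.

K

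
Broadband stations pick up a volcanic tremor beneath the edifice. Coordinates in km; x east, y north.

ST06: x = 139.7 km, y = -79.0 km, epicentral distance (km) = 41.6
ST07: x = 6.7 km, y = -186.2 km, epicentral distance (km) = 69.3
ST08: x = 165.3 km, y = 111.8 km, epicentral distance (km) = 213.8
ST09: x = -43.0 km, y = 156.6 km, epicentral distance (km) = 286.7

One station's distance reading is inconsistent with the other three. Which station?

ST07

Solve using three stations at a time. Using ST06, ST08, ST09 (subtract circle equations pairwise → linear system) gives (x, y) ≈ (100.1, -91.8).
Distances from that point to each station vs reported:
  ST06: calculated 41.6 vs reported 41.6 → residual 0.0 km
  ST07: calculated 132.8 vs reported 69.3 → residual 63.5 km
  ST08: calculated 213.8 vs reported 213.8 → residual 0.0 km
  ST09: calculated 286.7 vs reported 286.7 → residual 0.0 km
ST06, ST08, ST09 are mutually consistent (residuals ≈ 0); ST07 is off by 63.5 km.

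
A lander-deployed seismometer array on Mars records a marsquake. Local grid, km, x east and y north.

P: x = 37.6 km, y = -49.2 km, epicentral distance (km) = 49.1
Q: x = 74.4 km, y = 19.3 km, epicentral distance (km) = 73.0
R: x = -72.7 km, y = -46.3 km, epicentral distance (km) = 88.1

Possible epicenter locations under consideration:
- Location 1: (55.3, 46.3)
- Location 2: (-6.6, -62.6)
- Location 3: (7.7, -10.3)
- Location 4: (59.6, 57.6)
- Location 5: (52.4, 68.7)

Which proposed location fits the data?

Location 3

For each candidate, compare |candidate − station| to the reported distance:
Location 1: residuals P 48.0, Q 39.9, R 69.9 → max 69.9 km
Location 2: residuals P 2.9, Q 42.2, R 20.0 → max 42.2 km
Location 3: residuals P 0.0, Q 0.0, R 0.0 → max 0.0 km
Location 4: residuals P 59.9, Q 31.9, R 80.1 → max 80.1 km
Location 5: residuals P 69.7, Q 18.9, R 81.8 → max 81.8 km
Only Location 3 has all residuals ≈ 0.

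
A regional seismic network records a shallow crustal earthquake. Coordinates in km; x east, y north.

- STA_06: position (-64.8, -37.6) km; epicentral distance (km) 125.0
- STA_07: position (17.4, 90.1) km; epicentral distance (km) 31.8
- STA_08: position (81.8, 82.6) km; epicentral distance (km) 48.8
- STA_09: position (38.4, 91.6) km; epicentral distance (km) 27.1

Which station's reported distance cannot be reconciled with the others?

STA_06

Solve using three stations at a time. Using STA_07, STA_08, STA_09 (subtract circle equations pairwise → linear system) gives (x, y) ≈ (36.4, 64.3).
Distances from that point to each station vs reported:
  STA_06: calculated 143.6 vs reported 125.0 → residual 18.6 km
  STA_07: calculated 32.1 vs reported 31.8 → residual 0.3 km
  STA_08: calculated 49.0 vs reported 48.8 → residual 0.2 km
  STA_09: calculated 27.4 vs reported 27.1 → residual 0.3 km
STA_07, STA_08, STA_09 are mutually consistent (residuals ≈ 0); STA_06 is off by 18.6 km.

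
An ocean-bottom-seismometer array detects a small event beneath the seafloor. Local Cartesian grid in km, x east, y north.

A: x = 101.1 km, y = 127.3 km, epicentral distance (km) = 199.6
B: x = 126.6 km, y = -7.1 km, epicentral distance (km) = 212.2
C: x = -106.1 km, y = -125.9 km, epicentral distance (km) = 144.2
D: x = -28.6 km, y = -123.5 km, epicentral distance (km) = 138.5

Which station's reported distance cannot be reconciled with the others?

Solve using three stations at a time. Using A, C, D (subtract circle equations pairwise → linear system) gives (x, y) ≈ (-61.2, 11.1).
Distances from that point to each station vs reported:
  A: calculated 199.6 vs reported 199.6 → residual 0.0 km
  B: calculated 188.6 vs reported 212.2 → residual 23.6 km
  C: calculated 144.2 vs reported 144.2 → residual 0.0 km
  D: calculated 138.5 vs reported 138.5 → residual 0.0 km
A, C, D are mutually consistent (residuals ≈ 0); B is off by 23.6 km.

B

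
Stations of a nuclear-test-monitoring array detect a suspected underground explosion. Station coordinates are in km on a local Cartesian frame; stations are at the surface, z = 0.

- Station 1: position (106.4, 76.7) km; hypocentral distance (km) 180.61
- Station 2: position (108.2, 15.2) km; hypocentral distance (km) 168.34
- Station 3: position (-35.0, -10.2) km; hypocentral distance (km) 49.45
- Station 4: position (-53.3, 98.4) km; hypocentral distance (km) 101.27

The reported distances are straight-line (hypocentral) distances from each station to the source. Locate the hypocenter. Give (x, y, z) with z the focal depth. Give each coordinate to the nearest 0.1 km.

Each station gives a sphere (x−x_i)² + (y−y_i)² + z² = d_i² (stations at z=0).
Subtracting the Station 1 sphere from Station 2 and Station 3: z² cancels, leaving linear equations in x and y:
3.6 x − 123.0 y = -983.95
-282.8 x − 173.8 y = 14299.86
Solving: x ≈ -54.501, y ≈ 6.404 km (keep extra digits for the depth step; rounded: -54.5, 6.4).
Then from the Station 1 sphere: z² = 180.61² − (x − 106.4)² − (y − 76.7)² with x = -54.501, y = 6.404, so z ≈ 42.300 ≈ 42.3 km.

x ≈ -54.5 km, y ≈ 6.4 km, depth ≈ 42.3 km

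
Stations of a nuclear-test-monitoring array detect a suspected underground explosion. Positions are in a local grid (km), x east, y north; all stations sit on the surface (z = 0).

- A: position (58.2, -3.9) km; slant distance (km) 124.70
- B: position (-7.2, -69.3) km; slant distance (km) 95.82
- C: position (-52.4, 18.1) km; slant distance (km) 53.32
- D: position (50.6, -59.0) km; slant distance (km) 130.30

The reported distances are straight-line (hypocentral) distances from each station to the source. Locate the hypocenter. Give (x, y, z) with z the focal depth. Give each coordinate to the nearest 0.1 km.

x ≈ -56.6 km, y ≈ -3.2 km, depth ≈ 48.7 km

Each station gives a sphere (x−x_i)² + (y−y_i)² + z² = d_i² (stations at z=0).
Subtracting the A sphere from B and C: z² cancels, leaving linear equations in x and y:
-130.8 x − 130.8 y = 7820.50
-221.2 x + 44.0 y = 12377.99
Solving: x ≈ -56.594, y ≈ -3.196 km (keep extra digits for the depth step; rounded: -56.6, -3.2).
Then from the A sphere: z² = 124.70² − (x − 58.2)² − (y + 3.9)² with x = -56.594, y = -3.196, so z ≈ 48.702 ≈ 48.7 km.
Check against D (with the unrounded solution): distance 130.29 ≈ 130.30 km. ✓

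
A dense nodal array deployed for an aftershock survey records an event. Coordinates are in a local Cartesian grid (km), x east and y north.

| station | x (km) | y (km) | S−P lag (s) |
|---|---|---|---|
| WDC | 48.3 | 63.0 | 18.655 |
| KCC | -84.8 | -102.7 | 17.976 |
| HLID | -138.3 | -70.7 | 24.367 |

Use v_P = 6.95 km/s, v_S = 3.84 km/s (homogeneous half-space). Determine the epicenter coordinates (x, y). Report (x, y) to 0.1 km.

Distance from S−P lag: d = Δt · v_P v_S / (v_P − v_S) = Δt · (6.95·3.84)/(6.95−3.84) ≈ 8.5814·Δt.
So d_WDC = 160.09, d_KCC = 154.26, d_HLID = 209.10 km.
Circle about each station: (x − 48.3)² + (y − 63.0)² = 160.09²; (x + 84.8)² + (y + 102.7)² = 154.26²; (x + 138.3)² + (y + 70.7)² = 209.10².
Subtracting pairs of circle equations eliminates x²+y² and gives linear equations (the radical axes):
-266.2 x − 331.4 y = 13269.10
-373.2 x − 267.4 y = -270.51
Solving the 2×2 system: x ≈ 69.3, y ≈ -95.7 km.

(69.3, -95.7)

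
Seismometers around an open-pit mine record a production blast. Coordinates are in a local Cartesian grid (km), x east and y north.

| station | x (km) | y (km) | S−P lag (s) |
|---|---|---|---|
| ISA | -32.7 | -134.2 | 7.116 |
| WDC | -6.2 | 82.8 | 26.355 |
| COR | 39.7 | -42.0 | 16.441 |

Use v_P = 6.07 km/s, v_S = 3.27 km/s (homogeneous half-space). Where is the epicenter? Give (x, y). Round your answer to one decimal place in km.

Distance from S−P lag: d = Δt · v_P v_S / (v_P − v_S) = Δt · (6.07·3.27)/(6.07−3.27) ≈ 7.0889·Δt.
So d_ISA = 50.44, d_WDC = 186.83, d_COR = 116.55 km.
Circle about each station: (x + 32.7)² + (y + 134.2)² = 50.44²; (x + 6.2)² + (y − 82.8)² = 186.83²; (x − 39.7)² + (y + 42.0)² = 116.55².
Subtracting the ISA equation from the WDC and COR equations removes the quadratic terms:
53.0 x + 434.0 y = -44545.91
144.8 x + 184.4 y = -26778.55
Solving the 2×2 system: x ≈ -64.2, y ≈ -94.8 km.
Check against ISA (with the unrounded x, y): √((x + 32.7)²+(y + 134.2)²) = 50.45 ≈ 50.44 km. ✓

(-64.2, -94.8)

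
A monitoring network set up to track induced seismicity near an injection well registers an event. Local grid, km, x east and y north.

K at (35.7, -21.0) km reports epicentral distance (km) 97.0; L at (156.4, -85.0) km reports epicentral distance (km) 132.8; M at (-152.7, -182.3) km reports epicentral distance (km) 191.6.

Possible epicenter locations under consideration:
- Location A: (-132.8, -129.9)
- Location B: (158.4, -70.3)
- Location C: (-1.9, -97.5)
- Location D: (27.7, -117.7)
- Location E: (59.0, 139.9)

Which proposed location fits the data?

For each candidate, compare |candidate − station| to the reported distance:
Location A: residuals K 103.6, L 159.9, M 135.5 → max 159.9 km
Location B: residuals K 35.2, L 118.0, M 139.0 → max 139.0 km
Location C: residuals K 11.8, L 26.0, M 18.6 → max 26.0 km
Location D: residuals K 0.0, L 0.0, M 0.0 → max 0.0 km
Location E: residuals K 65.6, L 112.3, M 193.9 → max 193.9 km
Only Location D has all residuals ≈ 0.

Location D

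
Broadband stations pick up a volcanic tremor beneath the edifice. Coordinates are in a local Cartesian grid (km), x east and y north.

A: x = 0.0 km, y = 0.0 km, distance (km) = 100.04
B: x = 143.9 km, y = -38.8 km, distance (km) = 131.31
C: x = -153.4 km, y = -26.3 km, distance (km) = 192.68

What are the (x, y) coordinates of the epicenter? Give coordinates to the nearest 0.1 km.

Circle about each station: x² + y² = 100.04²; (x − 143.9)² + (y + 38.8)² = 131.31²; (x + 153.4)² + (y + 26.3)² = 192.68².
Subtracting pairs of circle equations eliminates x²+y² and gives linear equations (the radical axes):
287.8 x − 77.6 y = 14978.34
-306.8 x − 52.6 y = -2894.33
Solving the 2×2 system: x ≈ 26.0, y ≈ -96.6 km.

26.0 km east, -96.6 km north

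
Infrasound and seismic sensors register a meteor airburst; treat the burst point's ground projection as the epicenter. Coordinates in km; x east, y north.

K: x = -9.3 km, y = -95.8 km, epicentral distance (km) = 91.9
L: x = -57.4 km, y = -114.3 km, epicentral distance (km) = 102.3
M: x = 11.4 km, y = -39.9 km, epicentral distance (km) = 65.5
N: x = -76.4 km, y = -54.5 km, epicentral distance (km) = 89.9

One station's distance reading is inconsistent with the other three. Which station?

Solve using three stations at a time. Using K, L, M (subtract circle equations pairwise → linear system) gives (x, y) ≈ (-47.9, -12.5).
Distances from that point to each station vs reported:
  K: calculated 91.8 vs reported 91.9 → residual 0.1 km
  L: calculated 102.2 vs reported 102.3 → residual 0.1 km
  M: calculated 65.3 vs reported 65.5 → residual 0.2 km
  N: calculated 50.7 vs reported 89.9 → residual 39.2 km
K, L, M are mutually consistent (residuals ≈ 0); N is off by 39.2 km.

N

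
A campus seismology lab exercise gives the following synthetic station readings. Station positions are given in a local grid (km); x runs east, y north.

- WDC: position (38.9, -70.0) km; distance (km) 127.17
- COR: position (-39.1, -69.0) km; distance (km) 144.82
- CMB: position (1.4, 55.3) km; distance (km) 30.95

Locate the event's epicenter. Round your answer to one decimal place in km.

Circle about each station: (x − 38.9)² + (y + 70.0)² = 127.17²; (x + 39.1)² + (y + 69.0)² = 144.82²; (x − 1.4)² + (y − 55.3)² = 30.95².
Subtracting the WDC equation from the COR and CMB equations removes the quadratic terms:
-156.0 x + 2.0 y = -4924.02
-75.0 x + 250.6 y = 11861.15
Solving the 2×2 system: x ≈ 32.3, y ≈ 57.0 km.

32.3 km east, 57.0 km north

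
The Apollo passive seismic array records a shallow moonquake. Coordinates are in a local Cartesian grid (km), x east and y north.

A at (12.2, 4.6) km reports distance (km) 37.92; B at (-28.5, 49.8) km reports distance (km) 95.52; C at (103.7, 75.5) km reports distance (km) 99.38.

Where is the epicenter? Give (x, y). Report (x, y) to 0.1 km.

Circle about each station: (x − 12.2)² + (y − 4.6)² = 37.92²; (x + 28.5)² + (y − 49.8)² = 95.52²; (x − 103.7)² + (y − 75.5)² = 99.38².
Subtracting the A equation from the B and C equations removes the quadratic terms:
-81.4 x + 90.4 y = -4563.85
183.0 x + 141.8 y = 7845.48
Solving the 2×2 system: x ≈ 48.3, y ≈ -7.0 km.
Check against A (with the unrounded x, y): √((x − 12.2)²+(y − 4.6)²) = 37.91 ≈ 37.92 km. ✓

x ≈ 48.3 km, y ≈ -7.0 km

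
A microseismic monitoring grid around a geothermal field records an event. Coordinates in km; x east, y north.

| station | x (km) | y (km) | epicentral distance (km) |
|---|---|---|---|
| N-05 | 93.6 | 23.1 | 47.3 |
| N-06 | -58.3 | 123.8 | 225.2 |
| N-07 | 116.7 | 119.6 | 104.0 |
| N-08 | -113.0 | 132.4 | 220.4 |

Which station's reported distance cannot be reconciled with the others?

N-08

Solve using three stations at a time. Using N-05, N-06, N-07 (subtract circle equations pairwise → linear system) gives (x, y) ≈ (140.7, 18.4).
Distances from that point to each station vs reported:
  N-05: calculated 47.4 vs reported 47.3 → residual 0.1 km
  N-06: calculated 225.2 vs reported 225.2 → residual 0.0 km
  N-07: calculated 104.0 vs reported 104.0 → residual 0.0 km
  N-08: calculated 278.2 vs reported 220.4 → residual 57.8 km
N-05, N-06, N-07 are mutually consistent (residuals ≈ 0); N-08 is off by 57.8 km.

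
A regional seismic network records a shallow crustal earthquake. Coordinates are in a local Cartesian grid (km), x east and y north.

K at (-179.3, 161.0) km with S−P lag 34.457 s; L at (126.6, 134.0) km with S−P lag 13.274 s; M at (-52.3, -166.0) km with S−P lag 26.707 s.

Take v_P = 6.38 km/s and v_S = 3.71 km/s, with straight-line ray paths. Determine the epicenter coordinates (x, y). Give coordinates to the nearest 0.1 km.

Distance from S−P lag: d = Δt · v_P v_S / (v_P − v_S) = Δt · (6.38·3.71)/(6.38−3.71) ≈ 8.8651·Δt.
So d_K = 305.46, d_L = 117.68, d_M = 236.76 km.
Circle about each station: (x + 179.3)² + (y − 161.0)² = 305.46²; (x − 126.6)² + (y − 134.0)² = 117.68²; (x + 52.3)² + (y + 166.0)² = 236.76².
Subtracting the K equation from the L and M equations removes the quadratic terms:
611.8 x − 54.0 y = 55371.30
254.0 x − 654.0 y = 9472.31
Solving the 2×2 system: x ≈ 92.4, y ≈ 21.4 km.
Check against K (with the unrounded x, y): √((x + 179.3)²+(y − 161.0)²) = 305.46 ≈ 305.46 km. ✓

x ≈ 92.4 km, y ≈ 21.4 km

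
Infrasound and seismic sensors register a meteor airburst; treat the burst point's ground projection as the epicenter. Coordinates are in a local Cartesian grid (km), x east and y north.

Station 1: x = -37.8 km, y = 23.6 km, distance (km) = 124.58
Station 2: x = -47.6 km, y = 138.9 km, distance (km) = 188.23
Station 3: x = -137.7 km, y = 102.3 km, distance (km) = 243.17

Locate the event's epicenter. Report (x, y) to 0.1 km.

Circle about each station: (x + 37.8)² + (y − 23.6)² = 124.58²; (x + 47.6)² + (y − 138.9)² = 188.23²; (x + 137.7)² + (y − 102.3)² = 243.17².
Subtracting pairs of circle equations eliminates x²+y² and gives linear equations (the radical axes):
-19.6 x + 230.6 y = -337.19
-199.8 x + 157.4 y = -16170.69
Solving the 2×2 system: x ≈ 85.5, y ≈ 5.8 km.

(85.5, 5.8)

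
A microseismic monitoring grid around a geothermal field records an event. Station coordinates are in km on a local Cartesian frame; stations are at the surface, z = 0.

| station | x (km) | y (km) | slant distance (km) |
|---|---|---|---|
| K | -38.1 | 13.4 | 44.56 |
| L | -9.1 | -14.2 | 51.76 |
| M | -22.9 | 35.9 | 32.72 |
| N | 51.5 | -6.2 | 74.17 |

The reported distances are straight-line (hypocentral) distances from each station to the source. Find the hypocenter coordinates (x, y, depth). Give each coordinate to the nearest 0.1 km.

Each station gives a sphere (x−x_i)² + (y−y_i)² + z² = d_i² (stations at z=0).
Subtracting the K sphere from L and M: z² cancels, leaving linear equations in x and y:
58.0 x − 55.2 y = -2040.22
30.4 x + 45.0 y = 1097.05
Solving: x ≈ -7.288, y ≈ 29.302 km (keep extra digits for the depth step; rounded: -7.3, 29.3).
Then from the K sphere: z² = 44.56² − (x + 38.1)² − (y − 13.4)² with x = -7.288, y = 29.302, so z ≈ 27.988 ≈ 28.0 km.
Check against N (with the unrounded solution): distance 74.16 ≈ 74.17 km. ✓

(-7.3, 29.3, 28.0)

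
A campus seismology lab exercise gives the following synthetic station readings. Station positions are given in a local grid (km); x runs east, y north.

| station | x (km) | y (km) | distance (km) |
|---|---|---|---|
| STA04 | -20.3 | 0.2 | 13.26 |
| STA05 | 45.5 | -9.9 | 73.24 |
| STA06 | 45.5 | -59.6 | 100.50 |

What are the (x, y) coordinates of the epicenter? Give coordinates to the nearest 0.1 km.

Circle about each station: (x + 20.3)² + (y − 0.2)² = 13.26²; (x − 45.5)² + (y + 9.9)² = 73.24²; (x − 45.5)² + (y + 59.6)² = 100.50².
Subtracting the STA04 equation from the STA05 and STA06 equations removes the quadratic terms:
131.6 x − 20.2 y = -3432.14
131.6 x − 119.6 y = -4714.14
Solving the 2×2 system: x ≈ -24.1, y ≈ 12.9 km.

-24.1 km east, 12.9 km north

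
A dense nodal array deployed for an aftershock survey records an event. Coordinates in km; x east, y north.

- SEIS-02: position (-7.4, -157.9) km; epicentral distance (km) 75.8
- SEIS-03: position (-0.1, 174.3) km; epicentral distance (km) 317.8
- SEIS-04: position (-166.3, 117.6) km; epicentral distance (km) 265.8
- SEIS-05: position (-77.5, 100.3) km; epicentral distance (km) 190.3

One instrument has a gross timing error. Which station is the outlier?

SEIS-05

Solve using three stations at a time. Using SEIS-02, SEIS-03, SEIS-04 (subtract circle equations pairwise → linear system) gives (x, y) ≈ (-79.2, -133.5).
Distances from that point to each station vs reported:
  SEIS-02: calculated 75.8 vs reported 75.8 → residual 0.0 km
  SEIS-03: calculated 317.8 vs reported 317.8 → residual 0.0 km
  SEIS-04: calculated 265.8 vs reported 265.8 → residual 0.0 km
  SEIS-05: calculated 233.8 vs reported 190.3 → residual 43.5 km
SEIS-02, SEIS-03, SEIS-04 are mutually consistent (residuals ≈ 0); SEIS-05 is off by 43.5 km.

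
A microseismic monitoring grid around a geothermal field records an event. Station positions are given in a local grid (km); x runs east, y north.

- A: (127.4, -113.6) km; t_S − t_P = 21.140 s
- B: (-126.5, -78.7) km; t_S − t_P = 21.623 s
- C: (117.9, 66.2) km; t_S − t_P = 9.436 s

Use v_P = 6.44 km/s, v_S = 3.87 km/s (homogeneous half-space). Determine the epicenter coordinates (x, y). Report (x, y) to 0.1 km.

Distance from S−P lag: d = Δt · v_P v_S / (v_P − v_S) = Δt · (6.44·3.87)/(6.44−3.87) ≈ 9.6976·Δt.
So d_A = 205.01, d_B = 209.69, d_C = 91.51 km.
Circle about each station: (x − 127.4)² + (y + 113.6)² = 205.01²; (x + 126.5)² + (y + 78.7)² = 209.69²; (x − 117.9)² + (y − 66.2)² = 91.51².
Subtracting the A equation from the B and C equations removes the quadratic terms:
-507.8 x + 69.8 y = -8880.58
-19.0 x + 359.6 y = 22802.15
Solving the 2×2 system: x ≈ 26.4, y ≈ 64.8 km.

26.4 km east, 64.8 km north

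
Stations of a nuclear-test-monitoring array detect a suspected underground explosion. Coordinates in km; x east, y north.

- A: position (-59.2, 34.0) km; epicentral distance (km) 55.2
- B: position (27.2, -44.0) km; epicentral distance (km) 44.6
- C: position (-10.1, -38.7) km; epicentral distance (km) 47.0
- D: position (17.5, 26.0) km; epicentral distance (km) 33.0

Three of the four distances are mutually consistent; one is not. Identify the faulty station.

B

Solve using three stations at a time. Using A, C, D (subtract circle equations pairwise → linear system) gives (x, y) ≈ (-10.3, 8.3).
Distances from that point to each station vs reported:
  A: calculated 55.2 vs reported 55.2 → residual 0.0 km
  B: calculated 64.4 vs reported 44.6 → residual 19.8 km
  C: calculated 47.0 vs reported 47.0 → residual 0.0 km
  D: calculated 33.0 vs reported 33.0 → residual 0.0 km
A, C, D are mutually consistent (residuals ≈ 0); B is off by 19.8 km.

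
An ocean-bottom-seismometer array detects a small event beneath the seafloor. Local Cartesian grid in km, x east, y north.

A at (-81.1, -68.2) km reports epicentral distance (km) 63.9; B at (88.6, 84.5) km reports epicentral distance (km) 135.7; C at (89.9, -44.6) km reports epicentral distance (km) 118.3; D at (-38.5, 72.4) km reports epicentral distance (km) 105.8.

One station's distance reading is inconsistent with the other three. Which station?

Solve using three stations at a time. Using A, C, D (subtract circle equations pairwise → linear system) gives (x, y) ≈ (-27.8, -32.9).
Distances from that point to each station vs reported:
  A: calculated 63.9 vs reported 63.9 → residual 0.0 km
  B: calculated 165.3 vs reported 135.7 → residual 29.6 km
  C: calculated 118.3 vs reported 118.3 → residual 0.0 km
  D: calculated 105.8 vs reported 105.8 → residual 0.0 km
A, C, D are mutually consistent (residuals ≈ 0); B is off by 29.6 km.

B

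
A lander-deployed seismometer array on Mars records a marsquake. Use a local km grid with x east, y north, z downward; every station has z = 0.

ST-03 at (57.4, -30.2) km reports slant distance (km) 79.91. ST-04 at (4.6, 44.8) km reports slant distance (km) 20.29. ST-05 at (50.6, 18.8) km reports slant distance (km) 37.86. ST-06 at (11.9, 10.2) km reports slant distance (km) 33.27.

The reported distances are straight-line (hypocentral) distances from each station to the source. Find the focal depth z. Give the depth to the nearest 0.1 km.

depth ≈ 10.6 km

Each station gives a sphere (x−x_i)² + (y−y_i)² + z² = d_i² (stations at z=0).
Subtracting the ST-03 sphere from ST-04 and ST-05: z² cancels, leaving linear equations in x and y:
-105.6 x + 150.0 y = 3795.32
-13.6 x + 98.0 y = 3659.23
Solving: x ≈ 21.296, y ≈ 40.294 km (keep extra digits for the depth step; rounded: 21.3, 40.3).
Then from the ST-03 sphere: z² = 79.91² − (x − 57.4)² − (y + 30.2)² with x = 21.296, y = 40.294, so z ≈ 10.616 ≈ 10.6 km.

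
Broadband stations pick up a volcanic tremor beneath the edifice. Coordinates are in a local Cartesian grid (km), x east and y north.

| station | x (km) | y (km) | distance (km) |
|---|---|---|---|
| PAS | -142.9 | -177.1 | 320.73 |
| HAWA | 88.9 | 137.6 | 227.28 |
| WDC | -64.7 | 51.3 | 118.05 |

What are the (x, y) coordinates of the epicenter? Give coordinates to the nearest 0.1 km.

-138.3 km east, 143.6 km north

Circle about each station: (x + 142.9)² + (y + 177.1)² = 320.73²; (x − 88.9)² + (y − 137.6)² = 227.28²; (x + 64.7)² + (y − 51.3)² = 118.05².
Subtracting pairs of circle equations eliminates x²+y² and gives linear equations (the radical axes):
463.6 x + 629.4 y = 26263.68
156.4 x + 456.8 y = 43964.89
Solving the 2×2 system: x ≈ -138.3, y ≈ 143.6 km.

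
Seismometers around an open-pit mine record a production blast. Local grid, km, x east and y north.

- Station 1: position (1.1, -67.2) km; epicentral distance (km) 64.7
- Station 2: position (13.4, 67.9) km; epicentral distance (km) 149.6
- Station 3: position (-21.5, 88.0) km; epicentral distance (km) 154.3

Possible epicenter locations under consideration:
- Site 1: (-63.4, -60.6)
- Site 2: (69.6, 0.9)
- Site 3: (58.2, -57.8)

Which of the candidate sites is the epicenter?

For each candidate, compare |candidate − station| to the reported distance:
Site 1: residuals Station 1 0.1, Station 2 0.1, Station 3 0.1 → max 0.1 km
Site 2: residuals Station 1 31.9, Station 2 62.2, Station 3 28.3 → max 62.2 km
Site 3: residuals Station 1 6.8, Station 2 16.2, Station 3 11.9 → max 16.2 km
Only Site 1 has all residuals ≈ 0.

Site 1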